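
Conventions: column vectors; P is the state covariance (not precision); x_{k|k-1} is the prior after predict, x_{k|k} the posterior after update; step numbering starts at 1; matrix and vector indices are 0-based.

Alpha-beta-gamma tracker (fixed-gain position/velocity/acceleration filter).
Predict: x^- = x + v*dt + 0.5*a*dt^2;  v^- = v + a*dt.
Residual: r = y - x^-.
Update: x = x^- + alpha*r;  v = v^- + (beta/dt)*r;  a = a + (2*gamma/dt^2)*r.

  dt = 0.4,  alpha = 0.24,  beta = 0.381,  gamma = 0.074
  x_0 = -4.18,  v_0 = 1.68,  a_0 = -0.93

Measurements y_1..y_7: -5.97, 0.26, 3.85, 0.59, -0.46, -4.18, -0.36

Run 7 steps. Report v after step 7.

step 1: x_pred=-3.5824  r=-2.3876  x^+=-4.1554  v^+=-0.9662  a^+=-3.1385
step 2: x_pred=-4.7930  r=5.0530  x^+=-3.5803  v^+=2.5914  a^+=1.5355
step 3: x_pred=-2.4209  r=6.2709  x^+=-0.9159  v^+=9.1786  a^+=7.3360
step 4: x_pred=3.3424  r=-2.7524  x^+=2.6819  v^+=9.4913  a^+=4.7900
step 5: x_pred=6.8616  r=-7.3216  x^+=5.1044  v^+=4.4335  a^+=-1.9824
step 6: x_pred=6.7192  r=-10.8992  x^+=4.1034  v^+=-6.7410  a^+=-12.0642
step 7: x_pred=0.4419  r=-0.8019  x^+=0.2494  v^+=-12.3304  a^+=-12.8059

v_post = -12.3304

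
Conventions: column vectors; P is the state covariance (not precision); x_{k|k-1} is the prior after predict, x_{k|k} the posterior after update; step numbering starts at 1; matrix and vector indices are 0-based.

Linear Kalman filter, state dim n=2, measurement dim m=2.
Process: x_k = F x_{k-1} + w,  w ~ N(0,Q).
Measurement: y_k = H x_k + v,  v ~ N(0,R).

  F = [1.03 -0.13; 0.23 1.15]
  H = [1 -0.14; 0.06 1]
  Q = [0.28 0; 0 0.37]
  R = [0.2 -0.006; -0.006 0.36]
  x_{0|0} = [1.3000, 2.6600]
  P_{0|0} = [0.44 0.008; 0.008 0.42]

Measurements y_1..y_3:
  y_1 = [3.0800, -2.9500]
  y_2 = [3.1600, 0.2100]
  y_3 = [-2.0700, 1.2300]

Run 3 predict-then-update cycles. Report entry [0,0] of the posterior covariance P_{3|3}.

step 1: x^-=[0.9932, 3.3580]  P^-=[0.7518 0.0507; 0.0507 0.9530]  S=[0.9562 -0.0441; -0.0441 1.3217]  K=[0.7833 0.0986; -0.0533 0.7215]  nu=[2.5569, -6.3676]  x^+=[2.3683, -1.3725]  P^+=[0.1590 0.0212; 0.0212 0.2588]
step 2: x^-=[2.6178, -1.0337]  P^-=[0.4474 0.0235; 0.0235 0.7319]  S=[0.6552 -0.0583; -0.0583 1.0963]  K=[0.6852 0.0824; -0.0613 0.6656]  nu=[0.3975, 1.0866]  x^+=[2.9796, -0.3348]  P^+=[0.1390 0.0172; 0.0172 0.2390]
step 3: x^-=[3.1126, 0.3003]  P^-=[0.4268 0.0171; 0.0171 0.7025]  S=[0.6358 -0.0618; -0.0618 1.0661]  K=[0.6753 0.0792; -0.0640 0.6562]  nu=[-5.1405, 0.7429]  x^+=[-0.2998, 1.1170]  P^+=[0.1369 0.0162; 0.0162 0.2356]

P_post[0,0] = 0.1369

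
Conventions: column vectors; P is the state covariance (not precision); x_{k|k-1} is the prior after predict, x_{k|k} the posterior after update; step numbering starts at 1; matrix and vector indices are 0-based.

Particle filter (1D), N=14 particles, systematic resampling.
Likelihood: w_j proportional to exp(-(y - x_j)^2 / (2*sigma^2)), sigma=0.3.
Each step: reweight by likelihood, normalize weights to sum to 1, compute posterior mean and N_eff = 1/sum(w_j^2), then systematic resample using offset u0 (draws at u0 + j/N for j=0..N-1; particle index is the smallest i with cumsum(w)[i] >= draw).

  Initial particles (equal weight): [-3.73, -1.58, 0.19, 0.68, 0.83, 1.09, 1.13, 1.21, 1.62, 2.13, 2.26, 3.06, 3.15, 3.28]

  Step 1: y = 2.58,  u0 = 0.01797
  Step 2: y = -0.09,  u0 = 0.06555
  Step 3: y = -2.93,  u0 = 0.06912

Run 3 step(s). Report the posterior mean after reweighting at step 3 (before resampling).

post_mean = 2.1300

step 1: w=[0.0000, 0.0000, 0.0000, 0.0000, 0.0000, 0.0000, 0.0000, 0.0000, 0.0043, 0.2311, 0.4029, 0.1979, 0.1171, 0.0468]  mean=2.5374  Neff=3.6926  idx=[9, 9, 9, 9, 10, 10, 10, 10, 10, 11, 11, 11, 12, 12]
step 2: w=[0.2390, 0.2390, 0.2390, 0.2390, 0.0088, 0.0088, 0.0088, 0.0088, 0.0088, 0.0000, 0.0000, 0.0000, 0.0000, 0.0000]  mean=2.1357  Neff=4.3697  idx=[0, 0, 0, 1, 1, 1, 2, 2, 2, 2, 3, 3, 3, 8]
step 3: w=[0.0769, 0.0769, 0.0769, 0.0769, 0.0769, 0.0769, 0.0769, 0.0769, 0.0769, 0.0769, 0.0769, 0.0769, 0.0769, 0.0000]  mean=2.1300  Neff=13.0012  idx=[0, 1, 2, 3, 4, 5, 6, 7, 8, 9, 10, 11, 12, 12]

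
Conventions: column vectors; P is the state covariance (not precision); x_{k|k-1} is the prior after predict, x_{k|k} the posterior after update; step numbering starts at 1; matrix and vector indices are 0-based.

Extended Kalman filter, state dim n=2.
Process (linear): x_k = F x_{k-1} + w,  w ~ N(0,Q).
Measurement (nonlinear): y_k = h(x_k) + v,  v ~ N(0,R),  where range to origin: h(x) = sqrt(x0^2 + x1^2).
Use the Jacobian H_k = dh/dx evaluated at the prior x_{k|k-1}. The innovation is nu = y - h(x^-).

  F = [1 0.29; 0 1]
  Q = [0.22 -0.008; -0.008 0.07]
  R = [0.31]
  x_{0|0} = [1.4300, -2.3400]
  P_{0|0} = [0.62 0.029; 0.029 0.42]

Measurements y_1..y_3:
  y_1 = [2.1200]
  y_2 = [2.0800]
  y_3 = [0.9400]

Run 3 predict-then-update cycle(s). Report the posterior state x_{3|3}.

step 1: x^-=[0.7514, -2.3400]  P^-=[0.8921 0.1428; 0.1428 0.4900]  H_jac=[0.3057 -0.9521]  S=[0.7545]  K=[0.1813; -0.5605]  nu=[-0.3377]  x^+=[0.6902, -2.1507]  P^+=[0.8673 0.2195; 0.2195 0.2530]
step 2: x^-=[0.0665, -2.1507]  P^-=[1.2359 0.2848; 0.2848 0.3230]  H_jac=[0.0309 -0.9995]  S=[0.6163]  K=[-0.4000; -0.5096]  nu=[-0.0718]  x^+=[0.0952, -2.1142]  P^+=[1.1373 0.1592; 0.1592 0.1630]
step 3: x^-=[-0.5179, -2.1142]  P^-=[1.4633 0.1985; 0.1985 0.2330]  H_jac=[-0.2380 -0.9713]  S=[0.7044]  K=[-0.7680; -0.3883]  nu=[-1.2367]  x^+=[0.4319, -1.6340]  P^+=[1.0479 -0.0116; -0.0116 0.1268]

x_post = [0.4319, -1.6340]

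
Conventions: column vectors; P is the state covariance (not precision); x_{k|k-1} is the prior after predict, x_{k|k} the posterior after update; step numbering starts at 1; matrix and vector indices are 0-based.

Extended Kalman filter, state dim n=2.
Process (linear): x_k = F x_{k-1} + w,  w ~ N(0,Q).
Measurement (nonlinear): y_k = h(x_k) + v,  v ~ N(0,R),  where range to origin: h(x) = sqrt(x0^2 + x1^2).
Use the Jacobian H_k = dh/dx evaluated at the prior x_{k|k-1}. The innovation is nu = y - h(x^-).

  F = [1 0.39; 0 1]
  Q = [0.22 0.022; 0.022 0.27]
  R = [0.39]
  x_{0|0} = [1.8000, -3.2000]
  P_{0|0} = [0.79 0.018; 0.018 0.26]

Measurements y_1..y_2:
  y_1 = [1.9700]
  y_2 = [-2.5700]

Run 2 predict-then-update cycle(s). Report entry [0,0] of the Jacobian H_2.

step 1: x^-=[0.5520, -3.2000]  P^-=[1.0636 0.1414; 0.1414 0.5300]  H_jac=[0.1700 -0.9854]  S=[0.8880]  K=[0.0467; -0.5611]  nu=[-1.2773]  x^+=[0.4924, -2.4834]  P^+=[1.0617 0.1647; 0.1647 0.2505]
step 2: x^-=[-0.4761, -2.4834]  P^-=[1.4482 0.2843; 0.2843 0.5205]  H_jac=[-0.1883 -0.9821]  S=[1.0485]  K=[-0.5264; -0.5386]  nu=[-5.0986]  x^+=[2.2078, 0.2625]  P^+=[1.1576 -0.0129; -0.0129 0.2163]

H_jac[0,0] = -0.1883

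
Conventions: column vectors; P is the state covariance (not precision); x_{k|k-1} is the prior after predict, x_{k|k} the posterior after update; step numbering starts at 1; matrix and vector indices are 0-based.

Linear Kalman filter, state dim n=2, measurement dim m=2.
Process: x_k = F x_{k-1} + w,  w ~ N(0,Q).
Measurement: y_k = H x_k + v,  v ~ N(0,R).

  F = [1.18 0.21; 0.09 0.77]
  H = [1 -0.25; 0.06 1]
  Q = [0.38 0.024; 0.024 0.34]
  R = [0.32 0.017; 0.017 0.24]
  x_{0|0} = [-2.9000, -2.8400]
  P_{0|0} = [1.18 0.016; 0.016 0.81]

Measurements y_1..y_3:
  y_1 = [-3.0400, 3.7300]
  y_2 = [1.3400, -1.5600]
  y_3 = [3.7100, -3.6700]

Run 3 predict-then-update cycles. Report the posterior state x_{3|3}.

step 1: x^-=[-4.0184, -2.4478]  P^-=[2.0667 0.2951; 0.2951 0.8320]  S=[2.2911 0.2237; 0.2237 1.1149]  K=[0.8498 0.2054; -0.0371 0.7696]  nu=[0.3664, 6.4189]  x^+=[-2.3883, 2.4787]  P^+=[0.2871 0.0465; 0.0465 0.1813]
step 2: x^-=[-2.2977, 1.6937]  P^-=[0.8107 0.1270; 0.1270 0.4563]  S=[1.0958 0.0766; 0.0766 0.7144]  K=[0.6990 0.1708; -0.0339 0.6529]  nu=[4.0611, -3.1158]  x^+=[0.0086, -0.4785]  P^+=[0.2362 0.0387; 0.0387 0.1538]
step 3: x^-=[-0.0903, -0.3676]  P^-=[0.7349 0.1099; 0.1099 0.4385]  S=[1.0274 0.0597; 0.0597 0.6943]  K=[0.6791 0.1634; -0.0372 0.6442]  nu=[3.7084, -3.2969]  x^+=[1.8895, -2.6295]  P^+=[0.2293 0.0370; 0.0370 0.1518]

x_post = [1.8895, -2.6295]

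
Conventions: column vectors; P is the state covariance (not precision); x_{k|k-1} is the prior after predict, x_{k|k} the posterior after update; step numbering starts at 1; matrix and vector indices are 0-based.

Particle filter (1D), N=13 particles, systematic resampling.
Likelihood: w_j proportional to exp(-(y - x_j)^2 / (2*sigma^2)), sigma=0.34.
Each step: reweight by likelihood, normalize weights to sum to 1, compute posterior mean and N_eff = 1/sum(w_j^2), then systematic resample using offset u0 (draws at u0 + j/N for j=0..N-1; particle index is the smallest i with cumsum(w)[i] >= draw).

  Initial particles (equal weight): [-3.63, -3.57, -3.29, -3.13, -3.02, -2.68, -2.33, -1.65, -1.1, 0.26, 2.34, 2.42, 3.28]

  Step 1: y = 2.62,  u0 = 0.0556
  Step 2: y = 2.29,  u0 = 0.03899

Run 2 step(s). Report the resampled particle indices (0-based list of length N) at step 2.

resampled_idx = [0, 1, 2, 3, 4, 4, 5, 6, 7, 8, 9, 10, 11]

step 1: w=[0.0000, 0.0000, 0.0000, 0.0000, 0.0000, 0.0000, 0.0000, 0.0000, 0.0000, 0.0000, 0.4177, 0.4932, 0.0891]  mean=2.4632  Neff=2.3493  idx=[10, 10, 10, 10, 10, 11, 11, 11, 11, 11, 11, 11, 12]
step 2: w=[0.0863, 0.0863, 0.0863, 0.0863, 0.0863, 0.0811, 0.0811, 0.0811, 0.0811, 0.0811, 0.0811, 0.0811, 0.0013]  mean=2.3866  Neff=12.0186  idx=[0, 1, 2, 3, 4, 4, 5, 6, 7, 8, 9, 10, 11]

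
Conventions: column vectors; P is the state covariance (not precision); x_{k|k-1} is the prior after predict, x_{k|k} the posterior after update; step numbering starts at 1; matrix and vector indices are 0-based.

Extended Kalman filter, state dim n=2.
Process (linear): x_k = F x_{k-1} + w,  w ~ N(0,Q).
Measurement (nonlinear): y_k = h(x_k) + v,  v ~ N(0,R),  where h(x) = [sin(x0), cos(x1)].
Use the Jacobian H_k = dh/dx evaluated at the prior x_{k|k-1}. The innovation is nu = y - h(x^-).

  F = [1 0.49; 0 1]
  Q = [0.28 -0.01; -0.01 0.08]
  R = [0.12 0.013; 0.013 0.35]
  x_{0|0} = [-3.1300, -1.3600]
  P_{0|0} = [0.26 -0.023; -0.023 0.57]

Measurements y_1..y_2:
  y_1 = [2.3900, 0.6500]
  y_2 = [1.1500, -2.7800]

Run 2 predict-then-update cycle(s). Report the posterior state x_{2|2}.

step 1: x^-=[-3.7964, -1.3600]  P^-=[0.6543 0.2463; 0.2463 0.6500]  H_jac=[-0.7932 0.0000; 0.0000 0.9779]  S=[0.5316 -0.1780; -0.1780 0.9715]  K=[-0.9516 0.0735; -0.1581 0.6253]  nu=[1.7810, 0.4408]  x^+=[-5.4587, -1.3659]  P^+=[0.1428 0.0137; 0.0137 0.2217]
step 2: x^-=[-6.1280, -1.3659]  P^-=[0.4894 0.1123; 0.1123 0.3017]  H_jac=[0.9880 0.0000; 0.0000 0.9791]  S=[0.5977 0.1216; 0.1216 0.6392]  K=[0.8051 0.0188; 0.0953 0.4440]  nu=[0.9955, -2.9834]  x^+=[-5.3827, -2.5957]  P^+=[0.0980 0.0174; 0.0174 0.1600]

x_post = [-5.3827, -2.5957]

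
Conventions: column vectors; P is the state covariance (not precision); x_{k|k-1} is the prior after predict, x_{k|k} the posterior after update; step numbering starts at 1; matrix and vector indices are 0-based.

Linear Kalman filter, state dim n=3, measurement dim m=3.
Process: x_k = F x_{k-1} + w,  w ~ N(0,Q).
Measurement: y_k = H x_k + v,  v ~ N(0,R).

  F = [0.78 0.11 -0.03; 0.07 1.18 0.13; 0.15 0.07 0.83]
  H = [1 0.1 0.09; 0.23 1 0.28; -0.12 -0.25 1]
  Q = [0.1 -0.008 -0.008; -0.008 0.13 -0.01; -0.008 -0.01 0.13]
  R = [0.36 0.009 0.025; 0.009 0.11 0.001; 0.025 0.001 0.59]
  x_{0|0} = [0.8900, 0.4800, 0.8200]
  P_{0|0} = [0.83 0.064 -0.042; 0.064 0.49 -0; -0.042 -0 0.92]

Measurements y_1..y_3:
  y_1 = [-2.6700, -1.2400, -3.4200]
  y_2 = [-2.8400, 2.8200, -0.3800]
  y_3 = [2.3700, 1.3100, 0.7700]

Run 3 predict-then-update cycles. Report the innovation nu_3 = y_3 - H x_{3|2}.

step 1: x^-=[0.7224, 0.7353, 0.8477]  P^-=[0.6247 0.1526 0.0475; 0.1526 0.8417 0.1468; 0.0475 0.1468 0.7757]  S=[1.0411 0.4441 0.0172; 0.4441 1.2041 0.1094; 0.0172 0.1094 1.3517]  K=[0.6026 0.0402 -0.0595; -0.1043 0.8121 -0.1250; 0.0066 0.2617 0.5213]  nu=[-3.5422, -2.3788, -3.9972]  x^+=[-1.2702, -0.3278, -1.8817]  P^+=[0.2201 -0.0399 -0.0035; -0.0399 0.1121 -0.0523; -0.0035 -0.0523 0.2945]
step 2: x^-=[-0.9704, -0.7203, -1.7753]  P^-=[0.2292 -0.0188 0.0015; -0.0188 0.2694 -0.0259; 0.0015 -0.0259 0.3306]  S=[0.5906 0.0751 0.0249; 0.0751 0.3945 -0.0005; 0.0249 -0.0005 0.9522]  K=[0.3848 0.0137 -0.0324; -0.0711 0.6670 -0.0933; 0.0123 0.1681 0.3536]  nu=[-1.6378, 4.2606, 1.0988]  x^+=[-1.5779, 2.1355, -0.6907]  P^+=[0.1405 -0.0275 0.0005; -0.0275 0.0894 -0.0371; 0.0005 -0.0371 0.1999]
step 3: x^-=[-0.9751, 2.3196, -0.6605]  P^-=[0.1823 -0.0142 -0.0008; -0.0142 0.2426 -0.0212; -0.0008 -0.0212 0.2665]  S=[0.5435 0.0646 0.0223; 0.0646 0.3646 -0.0074; 0.0223 -0.0074 0.8843]  K=[0.3319 0.0159 -0.0299; -0.0587 0.6488 -0.0837; 0.0081 0.1508 0.3086]  nu=[3.1726, -0.6004, 1.8933]  x^+=[0.0119, 1.5852, -0.1409]  P^+=[0.1212 -0.0230 -0.0005; -0.0230 0.0849 -0.0317; -0.0005 -0.0317 0.1744]

innov = [3.1726, -0.6004, 1.8933]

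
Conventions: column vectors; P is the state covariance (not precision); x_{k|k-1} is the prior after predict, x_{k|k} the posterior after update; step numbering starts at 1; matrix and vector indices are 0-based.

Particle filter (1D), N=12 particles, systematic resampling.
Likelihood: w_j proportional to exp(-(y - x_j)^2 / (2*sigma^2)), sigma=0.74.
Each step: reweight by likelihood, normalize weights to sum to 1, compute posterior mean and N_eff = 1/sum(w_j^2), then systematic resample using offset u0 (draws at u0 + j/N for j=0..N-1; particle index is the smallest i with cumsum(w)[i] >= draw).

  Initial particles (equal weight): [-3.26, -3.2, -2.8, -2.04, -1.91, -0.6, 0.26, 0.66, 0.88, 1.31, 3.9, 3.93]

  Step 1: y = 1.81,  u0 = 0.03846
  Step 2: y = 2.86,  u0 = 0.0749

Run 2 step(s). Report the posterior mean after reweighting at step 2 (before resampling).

step 1: w=[0.0000, 0.0000, 0.0000, 0.0000, 0.0000, 0.0029, 0.0656, 0.1758, 0.2670, 0.4681, 0.0109, 0.0097]  mean=1.0601  Neff=3.0692  idx=[6, 7, 7, 8, 8, 8, 9, 9, 9, 9, 9, 9]
step 2: w=[0.0027, 0.0155, 0.0155, 0.0358, 0.0358, 0.0358, 0.1432, 0.1432, 0.1432, 0.1432, 0.1432, 0.1432]  mean=1.2409  Neff=7.8550  idx=[4, 6, 6, 7, 7, 8, 9, 9, 10, 10, 11, 11]

post_mean = 1.2409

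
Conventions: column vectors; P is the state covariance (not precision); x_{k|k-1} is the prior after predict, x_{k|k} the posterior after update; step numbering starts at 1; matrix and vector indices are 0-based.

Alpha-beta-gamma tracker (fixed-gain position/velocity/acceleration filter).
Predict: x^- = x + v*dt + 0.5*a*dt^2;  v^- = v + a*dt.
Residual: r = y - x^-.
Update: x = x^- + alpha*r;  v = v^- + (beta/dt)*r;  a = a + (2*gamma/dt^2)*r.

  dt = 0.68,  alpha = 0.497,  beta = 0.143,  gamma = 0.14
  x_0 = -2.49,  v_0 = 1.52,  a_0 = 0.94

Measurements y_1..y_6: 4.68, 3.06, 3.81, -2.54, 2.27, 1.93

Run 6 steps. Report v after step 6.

step 1: x_pred=-1.2391  r=5.9191  x^+=1.7027  v^+=3.4039  a^+=4.5242
step 2: x_pred=5.0634  r=-2.0034  x^+=4.0677  v^+=6.0591  a^+=3.3111
step 3: x_pred=8.9534  r=-5.1434  x^+=6.3971  v^+=7.2290  a^+=0.1966
step 4: x_pred=11.3583  r=-13.8983  x^+=4.4509  v^+=4.4399  a^+=-8.2194
step 5: x_pred=5.5697  r=-3.2997  x^+=3.9297  v^+=-1.8431  a^+=-10.2175
step 6: x_pred=0.3141  r=1.6159  x^+=1.1172  v^+=-8.4512  a^+=-9.2390

v_post = -8.4512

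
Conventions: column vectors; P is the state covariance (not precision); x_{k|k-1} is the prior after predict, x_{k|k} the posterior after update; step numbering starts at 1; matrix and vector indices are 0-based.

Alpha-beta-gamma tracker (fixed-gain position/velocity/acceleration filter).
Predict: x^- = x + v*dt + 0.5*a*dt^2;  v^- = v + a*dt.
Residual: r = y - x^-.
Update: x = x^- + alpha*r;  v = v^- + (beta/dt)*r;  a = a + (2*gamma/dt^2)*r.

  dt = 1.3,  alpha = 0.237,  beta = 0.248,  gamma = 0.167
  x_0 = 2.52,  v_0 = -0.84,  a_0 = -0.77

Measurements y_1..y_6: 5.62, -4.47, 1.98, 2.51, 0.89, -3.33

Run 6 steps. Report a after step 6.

a_post = 0.7090

step 1: x_pred=0.7773  r=4.8426  x^+=1.9251  v^+=-0.9172  a^+=0.1871
step 2: x_pred=0.8908  r=-5.3608  x^+=-0.3797  v^+=-1.6967  a^+=-0.8724
step 3: x_pred=-3.3225  r=5.3025  x^+=-2.0658  v^+=-1.8192  a^+=0.1756
step 4: x_pred=-4.2825  r=6.7925  x^+=-2.6727  v^+=-0.2952  a^+=1.5180
step 5: x_pred=-1.7738  r=2.6638  x^+=-1.1424  v^+=2.1863  a^+=2.0444
step 6: x_pred=3.4273  r=-6.7573  x^+=1.8258  v^+=3.5550  a^+=0.7090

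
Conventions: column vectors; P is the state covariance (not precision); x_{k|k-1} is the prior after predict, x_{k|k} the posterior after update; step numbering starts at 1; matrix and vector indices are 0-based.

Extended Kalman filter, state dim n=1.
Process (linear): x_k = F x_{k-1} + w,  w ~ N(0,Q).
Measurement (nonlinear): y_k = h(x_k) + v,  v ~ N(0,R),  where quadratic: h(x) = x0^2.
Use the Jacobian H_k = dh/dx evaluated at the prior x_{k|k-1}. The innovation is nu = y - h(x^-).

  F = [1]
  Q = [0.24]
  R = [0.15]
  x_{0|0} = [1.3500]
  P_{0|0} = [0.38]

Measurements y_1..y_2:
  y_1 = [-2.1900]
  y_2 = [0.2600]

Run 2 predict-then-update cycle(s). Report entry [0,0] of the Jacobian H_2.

H_jac[0,0] = -0.1768

step 1: x^-=[1.3500]  P^-=[0.6200]  H_jac=[2.7000]  S=[4.6698]  K=[0.3585]  nu=[-4.0125]  x^+=[-0.0884]  P^+=[0.0199]
step 2: x^-=[-0.0884]  P^-=[0.2599]  H_jac=[-0.1768]  S=[0.1581]  K=[-0.2905]  nu=[0.2522]  x^+=[-0.1616]  P^+=[0.2466]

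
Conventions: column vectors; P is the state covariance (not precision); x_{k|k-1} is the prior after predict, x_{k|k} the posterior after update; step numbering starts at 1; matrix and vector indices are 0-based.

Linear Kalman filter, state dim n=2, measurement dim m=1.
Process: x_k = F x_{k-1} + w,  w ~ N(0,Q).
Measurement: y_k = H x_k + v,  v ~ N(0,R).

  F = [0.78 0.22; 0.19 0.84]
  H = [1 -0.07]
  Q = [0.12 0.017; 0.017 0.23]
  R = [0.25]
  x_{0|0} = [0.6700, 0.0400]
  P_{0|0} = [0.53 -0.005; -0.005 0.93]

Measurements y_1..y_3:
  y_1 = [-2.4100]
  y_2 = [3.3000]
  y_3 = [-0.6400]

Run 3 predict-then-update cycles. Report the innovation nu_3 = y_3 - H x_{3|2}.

innov = [-1.7736]

step 1: x^-=[0.5314, 0.1609]  P^-=[0.4857 0.2639; 0.2639 0.9037]  S=[0.7032]  K=[0.6645; 0.2853]  nu=[-2.9301]  x^+=[-1.4156, -0.6752]  P^+=[0.1753 0.1306; 0.1306 0.8465]
step 2: x^-=[-1.2527, -0.8361]  P^-=[0.3124 0.2904; 0.2904 0.8753]  S=[0.5260]  K=[0.5552; 0.4356]  nu=[4.4942]  x^+=[1.2427, 1.1216]  P^+=[0.1502 0.1632; 0.1632 0.7755]
step 3: x^-=[1.2160, 1.1783]  P^-=[0.3049 0.2963; 0.2963 0.8347]  S=[0.5175]  K=[0.5491; 0.4596]  nu=[-1.7736]  x^+=[0.2421, 0.3631]  P^+=[0.1489 0.1657; 0.1657 0.7253]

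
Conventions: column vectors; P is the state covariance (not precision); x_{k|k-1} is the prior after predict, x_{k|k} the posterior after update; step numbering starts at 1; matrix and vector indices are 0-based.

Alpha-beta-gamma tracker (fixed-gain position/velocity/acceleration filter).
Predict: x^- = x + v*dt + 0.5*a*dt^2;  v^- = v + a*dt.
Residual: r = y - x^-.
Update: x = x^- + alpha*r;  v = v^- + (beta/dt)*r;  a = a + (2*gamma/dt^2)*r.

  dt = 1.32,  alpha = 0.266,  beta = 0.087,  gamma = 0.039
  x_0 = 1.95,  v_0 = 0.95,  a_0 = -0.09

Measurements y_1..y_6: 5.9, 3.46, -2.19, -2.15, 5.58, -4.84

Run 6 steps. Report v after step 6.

step 1: x_pred=3.1256  r=2.7744  x^+=3.8636  v^+=1.0141  a^+=0.0342
step 2: x_pred=5.2319  r=-1.7719  x^+=4.7606  v^+=0.9424  a^+=-0.0451
step 3: x_pred=5.9653  r=-8.1553  x^+=3.7960  v^+=0.3453  a^+=-0.4102
step 4: x_pred=3.8945  r=-6.0445  x^+=2.2866  v^+=-0.5945  a^+=-0.6808
step 5: x_pred=0.9088  r=4.6712  x^+=2.1513  v^+=-1.1853  a^+=-0.4717
step 6: x_pred=0.1758  r=-5.0158  x^+=-1.1584  v^+=-2.1385  a^+=-0.6962

v_post = -2.1385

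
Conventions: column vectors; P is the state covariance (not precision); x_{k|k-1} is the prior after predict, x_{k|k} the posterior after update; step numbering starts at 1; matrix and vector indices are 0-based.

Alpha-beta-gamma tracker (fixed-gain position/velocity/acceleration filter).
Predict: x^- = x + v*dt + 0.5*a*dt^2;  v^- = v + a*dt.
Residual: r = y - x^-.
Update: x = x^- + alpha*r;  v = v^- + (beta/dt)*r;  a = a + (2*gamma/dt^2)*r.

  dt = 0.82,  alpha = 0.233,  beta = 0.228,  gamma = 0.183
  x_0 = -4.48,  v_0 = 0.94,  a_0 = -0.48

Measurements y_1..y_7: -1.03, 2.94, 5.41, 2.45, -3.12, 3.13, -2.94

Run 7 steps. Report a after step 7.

a_post = -14.8784

step 1: x_pred=-3.8706  r=2.8406  x^+=-3.2087  v^+=1.3362  a^+=1.0662
step 2: x_pred=-1.7546  r=4.6946  x^+=-0.6607  v^+=3.5158  a^+=3.6215
step 3: x_pred=3.4398  r=1.9702  x^+=3.8988  v^+=7.0333  a^+=4.6940
step 4: x_pred=11.2442  r=-8.7942  x^+=9.1952  v^+=8.4371  a^+=-0.0929
step 5: x_pred=16.0823  r=-19.2023  x^+=11.6082  v^+=3.0217  a^+=-10.5451
step 6: x_pred=10.5407  r=-7.4107  x^+=8.8140  v^+=-7.6858  a^+=-14.5789
step 7: x_pred=-2.3898  r=-0.5502  x^+=-2.5180  v^+=-19.7935  a^+=-14.8784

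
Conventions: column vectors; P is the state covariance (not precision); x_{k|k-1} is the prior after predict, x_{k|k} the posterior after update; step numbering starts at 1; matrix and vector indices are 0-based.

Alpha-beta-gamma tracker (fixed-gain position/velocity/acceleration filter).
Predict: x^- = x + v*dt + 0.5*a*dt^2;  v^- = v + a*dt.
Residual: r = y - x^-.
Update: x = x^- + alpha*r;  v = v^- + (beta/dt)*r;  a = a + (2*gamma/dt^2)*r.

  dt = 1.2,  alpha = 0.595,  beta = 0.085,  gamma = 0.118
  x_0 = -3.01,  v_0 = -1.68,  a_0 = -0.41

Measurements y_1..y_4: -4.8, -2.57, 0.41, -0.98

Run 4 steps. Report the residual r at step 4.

resid = 1.5164

step 1: x_pred=-5.3212  r=0.5212  x^+=-5.0111  v^+=-2.1351  a^+=-0.3246
step 2: x_pred=-7.8069  r=5.2369  x^+=-4.6909  v^+=-2.1536  a^+=0.5337
step 3: x_pred=-6.8910  r=7.3010  x^+=-2.5469  v^+=-0.9961  a^+=1.7302
step 4: x_pred=-2.4964  r=1.5164  x^+=-1.5941  v^+=1.1877  a^+=1.9788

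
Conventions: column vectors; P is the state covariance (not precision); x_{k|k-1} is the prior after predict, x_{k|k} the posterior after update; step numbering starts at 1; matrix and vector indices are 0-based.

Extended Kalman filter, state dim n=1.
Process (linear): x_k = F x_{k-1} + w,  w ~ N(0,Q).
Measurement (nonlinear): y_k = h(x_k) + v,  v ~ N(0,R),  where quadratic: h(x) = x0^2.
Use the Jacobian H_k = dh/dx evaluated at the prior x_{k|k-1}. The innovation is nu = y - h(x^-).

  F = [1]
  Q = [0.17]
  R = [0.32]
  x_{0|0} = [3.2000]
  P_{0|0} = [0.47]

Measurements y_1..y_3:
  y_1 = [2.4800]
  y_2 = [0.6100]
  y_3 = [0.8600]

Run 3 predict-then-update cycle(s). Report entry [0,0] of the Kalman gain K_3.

step 1: x^-=[3.2000]  P^-=[0.6400]  H_jac=[6.4000]  S=[26.5344]  K=[0.1544]  nu=[-7.7600]  x^+=[2.0021]  P^+=[0.0077]
step 2: x^-=[2.0021]  P^-=[0.1777]  H_jac=[4.0042]  S=[3.1695]  K=[0.2245]  nu=[-3.3985]  x^+=[1.2391]  P^+=[0.0179]
step 3: x^-=[1.2391]  P^-=[0.1879]  H_jac=[2.4782]  S=[1.4742]  K=[0.3159]  nu=[-0.6753]  x^+=[1.0257]  P^+=[0.0408]

K[0,0] = 0.3159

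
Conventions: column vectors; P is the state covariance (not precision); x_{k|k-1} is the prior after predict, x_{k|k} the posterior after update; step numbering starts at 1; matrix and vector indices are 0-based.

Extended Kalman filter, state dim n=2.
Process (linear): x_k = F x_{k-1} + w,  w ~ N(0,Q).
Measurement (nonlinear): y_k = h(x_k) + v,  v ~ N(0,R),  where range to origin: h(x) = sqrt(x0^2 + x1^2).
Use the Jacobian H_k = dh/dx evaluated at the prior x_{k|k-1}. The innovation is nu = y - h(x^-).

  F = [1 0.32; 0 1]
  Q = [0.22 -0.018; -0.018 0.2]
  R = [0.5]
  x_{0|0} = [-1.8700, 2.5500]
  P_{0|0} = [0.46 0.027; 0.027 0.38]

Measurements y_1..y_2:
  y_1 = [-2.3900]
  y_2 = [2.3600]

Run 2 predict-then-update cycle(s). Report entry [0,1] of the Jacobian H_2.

step 1: x^-=[-1.0540, 2.5500]  P^-=[0.7362 0.1306; 0.1306 0.5800]  H_jac=[-0.3820 0.9242]  S=[1.0106]  K=[-0.1588; 0.4810]  nu=[-5.1492]  x^+=[-0.2361, 0.0730]  P^+=[0.7107 0.2078; 0.2078 0.3462]
step 2: x^-=[-0.2127, 0.0730]  P^-=[1.0991 0.3006; 0.3006 0.5462]  H_jac=[-0.9458 0.3246]  S=[1.3563]  K=[-0.6946; -0.0789]  nu=[2.1351]  x^+=[-1.6957, -0.0954]  P^+=[0.4448 0.2263; 0.2263 0.5377]

H_jac[0,1] = 0.3246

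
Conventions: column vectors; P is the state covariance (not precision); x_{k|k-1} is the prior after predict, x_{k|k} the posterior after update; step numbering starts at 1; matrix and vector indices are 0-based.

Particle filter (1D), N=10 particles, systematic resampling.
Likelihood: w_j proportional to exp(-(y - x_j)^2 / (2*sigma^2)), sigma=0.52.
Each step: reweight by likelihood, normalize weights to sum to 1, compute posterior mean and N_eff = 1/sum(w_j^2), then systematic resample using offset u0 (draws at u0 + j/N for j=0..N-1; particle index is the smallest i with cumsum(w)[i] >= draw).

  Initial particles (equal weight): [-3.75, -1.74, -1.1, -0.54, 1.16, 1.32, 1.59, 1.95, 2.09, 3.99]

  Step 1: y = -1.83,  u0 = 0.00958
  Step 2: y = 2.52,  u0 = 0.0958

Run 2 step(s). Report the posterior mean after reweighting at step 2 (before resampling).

post_mean = -1.1001

step 1: w=[0.0008, 0.7009, 0.2656, 0.0328, 0.0000, 0.0000, 0.0000, 0.0000, 0.0000, 0.0000]  mean=-1.5322  Neff=1.7768  idx=[1, 1, 1, 1, 1, 1, 1, 2, 2, 2]
step 2: w=[0.0000, 0.0000, 0.0000, 0.0000, 0.0000, 0.0000, 0.0000, 0.3333, 0.3333, 0.3333]  mean=-1.1001  Neff=3.0012  idx=[7, 7, 7, 8, 8, 8, 9, 9, 9, 9]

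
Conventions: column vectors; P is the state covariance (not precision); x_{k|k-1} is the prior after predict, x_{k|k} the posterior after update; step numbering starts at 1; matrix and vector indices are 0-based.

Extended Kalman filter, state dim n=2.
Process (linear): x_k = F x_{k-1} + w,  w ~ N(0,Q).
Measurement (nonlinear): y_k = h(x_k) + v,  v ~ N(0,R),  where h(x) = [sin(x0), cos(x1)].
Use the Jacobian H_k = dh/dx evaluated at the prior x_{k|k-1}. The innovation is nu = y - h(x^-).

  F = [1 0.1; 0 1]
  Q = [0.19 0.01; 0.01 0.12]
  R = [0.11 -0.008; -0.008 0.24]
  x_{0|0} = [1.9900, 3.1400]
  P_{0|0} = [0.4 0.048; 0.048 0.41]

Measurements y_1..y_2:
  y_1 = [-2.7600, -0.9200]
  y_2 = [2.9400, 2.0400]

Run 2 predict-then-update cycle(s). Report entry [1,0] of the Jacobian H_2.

H_jac[1,0] = 0.0000

step 1: x^-=[2.3040, 3.1400]  P^-=[0.6037 0.0990; 0.0990 0.5300]  H_jac=[-0.6693 0.0000; 0.0000 -0.0016]  S=[0.3804 -0.0079; -0.0079 0.2400]  K=[-1.0629 -0.0356; -0.1744 -0.0093]  nu=[-3.5030, 0.0800]  x^+=[6.0244, 3.7501]  P^+=[0.1743 0.0285; 0.0285 0.5184]
step 2: x^-=[6.3994, 3.7501]  P^-=[0.3752 0.0904; 0.0904 0.6384]  H_jac=[0.9933 0.0000; 0.0000 0.5716]  S=[0.4801 0.0433; 0.0433 0.4486]  K=[0.7725 0.0406; 0.1146 0.8024]  nu=[2.8241, 2.8605]  x^+=[8.6970, 6.3691]  P^+=[0.0852 0.0062; 0.0062 0.3353]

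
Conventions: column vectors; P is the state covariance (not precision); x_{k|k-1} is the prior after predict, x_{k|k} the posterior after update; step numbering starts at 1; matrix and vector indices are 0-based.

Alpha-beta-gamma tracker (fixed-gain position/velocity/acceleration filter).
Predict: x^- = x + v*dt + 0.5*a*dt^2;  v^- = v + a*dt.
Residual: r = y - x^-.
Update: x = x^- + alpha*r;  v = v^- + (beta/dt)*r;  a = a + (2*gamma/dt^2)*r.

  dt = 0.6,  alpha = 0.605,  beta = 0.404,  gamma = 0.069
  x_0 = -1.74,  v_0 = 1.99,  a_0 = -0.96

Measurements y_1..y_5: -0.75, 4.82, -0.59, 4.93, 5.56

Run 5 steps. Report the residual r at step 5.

resid = 0.8427

step 1: x_pred=-0.7188  r=-0.0312  x^+=-0.7377  v^+=1.3930  a^+=-0.9720
step 2: x_pred=-0.0768  r=4.8968  x^+=2.8858  v^+=4.1070  a^+=0.9052
step 3: x_pred=5.5129  r=-6.1029  x^+=1.8206  v^+=0.5408  a^+=-1.4343
step 4: x_pred=1.8870  r=3.0430  x^+=3.7280  v^+=1.7292  a^+=-0.2678
step 5: x_pred=4.7173  r=0.8427  x^+=5.2272  v^+=2.1360  a^+=0.0552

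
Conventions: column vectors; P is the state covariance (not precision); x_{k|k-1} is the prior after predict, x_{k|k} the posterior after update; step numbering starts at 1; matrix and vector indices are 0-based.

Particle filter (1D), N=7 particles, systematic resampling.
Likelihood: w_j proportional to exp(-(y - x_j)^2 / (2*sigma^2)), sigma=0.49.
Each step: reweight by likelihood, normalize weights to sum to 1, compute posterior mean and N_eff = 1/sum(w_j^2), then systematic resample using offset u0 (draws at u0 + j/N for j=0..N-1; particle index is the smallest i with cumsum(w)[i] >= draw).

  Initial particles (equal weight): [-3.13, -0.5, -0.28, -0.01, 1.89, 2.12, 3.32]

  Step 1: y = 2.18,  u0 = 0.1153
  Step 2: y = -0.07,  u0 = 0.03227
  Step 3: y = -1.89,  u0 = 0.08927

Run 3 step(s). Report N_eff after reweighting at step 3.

N_eff = 6.0474

step 1: w=[0.0000, 0.0000, 0.0000, 0.0000, 0.4421, 0.5227, 0.0352]  mean=2.0605  Neff=2.1280  idx=[4, 4, 4, 5, 5, 5, 6]
step 2: w=[0.2932, 0.2932, 0.2932, 0.0402, 0.0402, 0.0402, 0.0000]  mean=1.9177  Neff=3.8069  idx=[0, 0, 1, 1, 2, 2, 3]
step 3: w=[0.1660, 0.1660, 0.1660, 0.1660, 0.1660, 0.1660, 0.0040]  mean=1.8909  Neff=6.0474  idx=[0, 1, 2, 3, 3, 4, 5]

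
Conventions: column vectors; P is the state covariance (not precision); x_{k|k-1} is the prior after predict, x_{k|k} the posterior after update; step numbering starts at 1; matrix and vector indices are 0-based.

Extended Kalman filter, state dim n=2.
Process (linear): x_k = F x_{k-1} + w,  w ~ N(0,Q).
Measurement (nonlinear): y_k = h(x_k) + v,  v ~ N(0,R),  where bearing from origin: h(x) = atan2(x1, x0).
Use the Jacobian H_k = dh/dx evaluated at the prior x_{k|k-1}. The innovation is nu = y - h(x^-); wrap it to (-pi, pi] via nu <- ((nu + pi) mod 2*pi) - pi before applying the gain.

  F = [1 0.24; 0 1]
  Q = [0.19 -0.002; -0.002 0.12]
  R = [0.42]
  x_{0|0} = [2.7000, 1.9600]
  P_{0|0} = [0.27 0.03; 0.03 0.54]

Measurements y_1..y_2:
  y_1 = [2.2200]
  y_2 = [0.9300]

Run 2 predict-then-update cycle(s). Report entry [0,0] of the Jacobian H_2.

H_jac[0,0] = -0.1276

step 1: x^-=[3.1704, 1.9600]  P^-=[0.5055 0.1576; 0.1576 0.6600]  H_jac=[-0.1411 0.2282]  S=[0.4543]  K=[-0.0778; 0.2826]  nu=[1.6663]  x^+=[3.0407, 2.4309]  P^+=[0.5028 0.1676; 0.1676 0.6237]
step 2: x^-=[3.6241, 2.4309]  P^-=[0.8091 0.3153; 0.3153 0.7437]  H_jac=[-0.1276 0.1903]  S=[0.4448]  K=[-0.0973; 0.2277]  nu=[0.3392]  x^+=[3.5911, 2.5081]  P^+=[0.8049 0.3251; 0.3251 0.7207]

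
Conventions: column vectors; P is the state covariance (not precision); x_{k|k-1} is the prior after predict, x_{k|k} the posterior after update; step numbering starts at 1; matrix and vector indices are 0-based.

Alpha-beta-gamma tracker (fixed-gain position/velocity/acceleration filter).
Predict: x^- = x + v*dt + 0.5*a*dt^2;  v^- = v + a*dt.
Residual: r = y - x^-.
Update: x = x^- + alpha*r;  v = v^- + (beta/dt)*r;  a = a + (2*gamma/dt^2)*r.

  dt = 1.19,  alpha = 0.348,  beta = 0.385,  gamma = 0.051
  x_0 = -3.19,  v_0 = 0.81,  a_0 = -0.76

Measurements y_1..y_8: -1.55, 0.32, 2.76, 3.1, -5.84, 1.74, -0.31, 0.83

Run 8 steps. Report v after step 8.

v_post = -0.1141

step 1: x_pred=-2.7642  r=1.2142  x^+=-2.3417  v^+=0.2984  a^+=-0.6725
step 2: x_pred=-2.4627  r=2.7827  x^+=-1.4943  v^+=0.3984  a^+=-0.4721
step 3: x_pred=-1.3545  r=4.1145  x^+=0.0773  v^+=1.1678  a^+=-0.1757
step 4: x_pred=1.3425  r=1.7575  x^+=1.9541  v^+=1.5272  a^+=-0.0492
step 5: x_pred=3.7367  r=-9.5767  x^+=0.4040  v^+=-1.6296  a^+=-0.7390
step 6: x_pred=-2.0584  r=3.7984  x^+=-0.7366  v^+=-1.2801  a^+=-0.4654
step 7: x_pred=-2.5894  r=2.2794  x^+=-1.7961  v^+=-1.0964  a^+=-0.3012
step 8: x_pred=-3.3141  r=4.1441  x^+=-1.8720  v^+=-0.1141  a^+=-0.0027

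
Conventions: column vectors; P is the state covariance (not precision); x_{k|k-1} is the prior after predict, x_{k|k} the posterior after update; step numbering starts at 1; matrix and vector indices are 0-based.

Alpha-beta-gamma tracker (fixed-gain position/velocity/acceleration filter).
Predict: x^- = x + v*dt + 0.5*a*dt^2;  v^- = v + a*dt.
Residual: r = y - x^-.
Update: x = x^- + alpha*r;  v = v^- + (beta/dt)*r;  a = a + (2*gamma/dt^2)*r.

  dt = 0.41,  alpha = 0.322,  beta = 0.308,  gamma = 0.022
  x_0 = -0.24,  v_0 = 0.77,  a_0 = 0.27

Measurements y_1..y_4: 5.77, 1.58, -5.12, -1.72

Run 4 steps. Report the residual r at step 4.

step 1: x_pred=0.0984  r=5.6716  x^+=1.9247  v^+=5.1413  a^+=1.7545
step 2: x_pred=4.1801  r=-2.6001  x^+=3.3428  v^+=3.9075  a^+=1.0740
step 3: x_pred=5.0352  r=-10.1552  x^+=1.7652  v^+=-3.2810  a^+=-1.5841
step 4: x_pred=0.2869  r=-2.0069  x^+=-0.3593  v^+=-5.4381  a^+=-2.1094

resid = -2.0069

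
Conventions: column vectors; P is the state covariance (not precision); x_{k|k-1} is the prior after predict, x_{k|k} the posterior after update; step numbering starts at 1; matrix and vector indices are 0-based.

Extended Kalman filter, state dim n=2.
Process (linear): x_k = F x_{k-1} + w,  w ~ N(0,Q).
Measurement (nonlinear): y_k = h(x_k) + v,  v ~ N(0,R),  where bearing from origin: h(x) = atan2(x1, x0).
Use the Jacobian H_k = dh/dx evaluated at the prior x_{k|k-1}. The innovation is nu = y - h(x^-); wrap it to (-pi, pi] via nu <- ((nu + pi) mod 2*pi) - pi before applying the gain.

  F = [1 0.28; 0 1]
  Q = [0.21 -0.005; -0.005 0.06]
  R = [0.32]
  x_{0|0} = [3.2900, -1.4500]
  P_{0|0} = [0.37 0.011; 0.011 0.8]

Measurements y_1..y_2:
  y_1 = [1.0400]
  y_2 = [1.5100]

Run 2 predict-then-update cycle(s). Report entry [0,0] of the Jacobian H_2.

step 1: x^-=[2.8840, -1.4500]  P^-=[0.6489 0.2300; 0.2300 0.8600]  H_jac=[0.1392 0.2768]  S=[0.4162]  K=[0.3699; 0.6489]  nu=[1.5059]  x^+=[3.4411, -0.4729]  P^+=[0.5919 0.1301; 0.1301 0.6848]
step 2: x^-=[3.3087, -0.4729]  P^-=[0.9285 0.3168; 0.3168 0.7448]  H_jac=[0.0423 0.2962]  S=[0.3949]  K=[0.3371; 0.5925]  nu=[1.6520]  x^+=[3.8656, 0.5059]  P^+=[0.8836 0.2380; 0.2380 0.6061]

H_jac[0,0] = 0.0423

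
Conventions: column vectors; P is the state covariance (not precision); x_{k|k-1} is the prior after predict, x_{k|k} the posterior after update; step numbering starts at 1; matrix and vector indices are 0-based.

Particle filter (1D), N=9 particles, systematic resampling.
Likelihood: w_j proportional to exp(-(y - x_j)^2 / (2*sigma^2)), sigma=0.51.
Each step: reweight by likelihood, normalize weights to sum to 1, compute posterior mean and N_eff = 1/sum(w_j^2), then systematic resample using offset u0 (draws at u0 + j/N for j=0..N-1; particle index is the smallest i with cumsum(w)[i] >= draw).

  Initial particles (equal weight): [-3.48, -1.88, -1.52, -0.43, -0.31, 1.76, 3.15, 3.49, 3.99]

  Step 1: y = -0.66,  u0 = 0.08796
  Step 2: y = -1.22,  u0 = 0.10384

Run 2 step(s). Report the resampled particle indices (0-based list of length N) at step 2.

step 1: w=[0.0000, 0.0287, 0.1211, 0.4535, 0.3967, 0.0000, 0.0000, 0.0000, 0.0000]  mean=-0.5561  Neff=2.6421  idx=[2, 3, 3, 3, 3, 4, 4, 4, 4]
step 2: w=[0.2941, 0.1053, 0.1053, 0.1053, 0.1053, 0.0712, 0.0712, 0.0712, 0.0712]  mean=-0.7164  Neff=6.6181  idx=[0, 0, 1, 2, 3, 4, 5, 7, 8]

resampled_idx = [0, 0, 1, 2, 3, 4, 5, 7, 8]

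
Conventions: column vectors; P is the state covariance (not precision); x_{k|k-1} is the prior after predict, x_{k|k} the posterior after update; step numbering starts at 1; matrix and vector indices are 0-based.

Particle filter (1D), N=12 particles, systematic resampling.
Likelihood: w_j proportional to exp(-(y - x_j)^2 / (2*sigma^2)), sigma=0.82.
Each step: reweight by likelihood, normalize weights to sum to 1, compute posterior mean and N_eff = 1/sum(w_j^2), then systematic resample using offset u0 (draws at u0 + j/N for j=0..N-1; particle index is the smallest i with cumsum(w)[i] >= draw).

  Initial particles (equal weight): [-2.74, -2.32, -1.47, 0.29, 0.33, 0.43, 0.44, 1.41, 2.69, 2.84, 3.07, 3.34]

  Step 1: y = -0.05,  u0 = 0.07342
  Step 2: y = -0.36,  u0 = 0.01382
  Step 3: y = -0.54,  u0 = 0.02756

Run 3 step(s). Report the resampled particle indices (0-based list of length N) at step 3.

step 1: w=[0.0012, 0.0055, 0.0564, 0.2320, 0.2270, 0.2130, 0.2114, 0.0518, 0.0010, 0.0005, 0.0002, 0.0000]  mean=0.3057  Neff=4.9671  idx=[3, 3, 3, 4, 4, 4, 5, 5, 6, 6, 6, 7]
step 2: w=[0.0972, 0.0972, 0.0972, 0.0934, 0.0934, 0.0934, 0.0837, 0.0837, 0.0827, 0.0827, 0.0827, 0.0130]  mean=0.3763  Neff=11.2148  idx=[0, 0, 1, 2, 3, 4, 5, 6, 7, 8, 9, 10]
step 3: w=[0.0912, 0.0912, 0.0912, 0.0912, 0.0867, 0.0867, 0.0867, 0.0756, 0.0756, 0.0745, 0.0745, 0.0745]  mean=0.3551  Neff=11.9094  idx=[0, 1, 2, 3, 3, 4, 5, 6, 7, 9, 10, 11]

resampled_idx = [0, 1, 2, 3, 3, 4, 5, 6, 7, 9, 10, 11]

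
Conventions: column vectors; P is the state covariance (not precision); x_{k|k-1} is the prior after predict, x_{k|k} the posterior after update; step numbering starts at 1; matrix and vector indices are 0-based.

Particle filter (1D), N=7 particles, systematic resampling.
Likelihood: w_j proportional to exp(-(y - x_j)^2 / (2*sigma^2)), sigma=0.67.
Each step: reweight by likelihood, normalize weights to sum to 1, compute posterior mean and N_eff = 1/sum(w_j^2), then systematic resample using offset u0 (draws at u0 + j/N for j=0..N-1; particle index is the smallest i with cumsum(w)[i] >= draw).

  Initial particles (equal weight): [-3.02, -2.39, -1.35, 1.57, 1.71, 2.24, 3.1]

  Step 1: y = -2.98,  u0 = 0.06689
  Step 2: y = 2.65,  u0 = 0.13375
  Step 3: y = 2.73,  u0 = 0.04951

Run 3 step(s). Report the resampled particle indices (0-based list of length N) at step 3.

step 1: w=[0.5774, 0.3926, 0.0300, 0.0000, 0.0000, 0.0000, 0.0000]  mean=-2.7226  Neff=2.0473  idx=[0, 0, 0, 0, 1, 1, 1]
step 2: w=[0.0002, 0.0002, 0.0002, 0.0002, 0.3331, 0.3331, 0.3331]  mean=-2.3905  Neff=3.0044  idx=[4, 4, 5, 5, 6, 6, 6]
step 3: w=[0.1429, 0.1429, 0.1429, 0.1429, 0.1429, 0.1429, 0.1429]  mean=-2.3900  Neff=7.0000  idx=[0, 1, 2, 3, 4, 5, 6]

resampled_idx = [0, 1, 2, 3, 4, 5, 6]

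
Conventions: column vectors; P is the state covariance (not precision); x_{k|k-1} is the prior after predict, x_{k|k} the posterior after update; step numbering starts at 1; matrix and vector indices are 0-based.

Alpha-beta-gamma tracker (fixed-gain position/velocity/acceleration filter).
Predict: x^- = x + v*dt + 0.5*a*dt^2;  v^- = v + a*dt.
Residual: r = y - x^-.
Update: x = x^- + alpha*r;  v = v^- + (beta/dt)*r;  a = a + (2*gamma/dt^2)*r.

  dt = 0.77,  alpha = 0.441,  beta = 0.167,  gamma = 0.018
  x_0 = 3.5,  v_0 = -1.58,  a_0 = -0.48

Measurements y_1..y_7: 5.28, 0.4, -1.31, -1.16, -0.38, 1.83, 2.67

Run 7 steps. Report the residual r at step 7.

resid = 4.8029

step 1: x_pred=2.1411  r=3.1389  x^+=3.5254  v^+=-1.2688  a^+=-0.2894
step 2: x_pred=2.4626  r=-2.0626  x^+=1.5530  v^+=-1.9390  a^+=-0.4146
step 3: x_pred=-0.0630  r=-1.2470  x^+=-0.6129  v^+=-2.5287  a^+=-0.4904
step 4: x_pred=-2.7054  r=1.5454  x^+=-2.0239  v^+=-2.5711  a^+=-0.3965
step 5: x_pred=-4.1212  r=3.7412  x^+=-2.4713  v^+=-2.0651  a^+=-0.1694
step 6: x_pred=-4.1117  r=5.9417  x^+=-1.4914  v^+=-0.9068  a^+=0.1914
step 7: x_pred=-2.1329  r=4.8029  x^+=-0.0148  v^+=0.2822  a^+=0.4830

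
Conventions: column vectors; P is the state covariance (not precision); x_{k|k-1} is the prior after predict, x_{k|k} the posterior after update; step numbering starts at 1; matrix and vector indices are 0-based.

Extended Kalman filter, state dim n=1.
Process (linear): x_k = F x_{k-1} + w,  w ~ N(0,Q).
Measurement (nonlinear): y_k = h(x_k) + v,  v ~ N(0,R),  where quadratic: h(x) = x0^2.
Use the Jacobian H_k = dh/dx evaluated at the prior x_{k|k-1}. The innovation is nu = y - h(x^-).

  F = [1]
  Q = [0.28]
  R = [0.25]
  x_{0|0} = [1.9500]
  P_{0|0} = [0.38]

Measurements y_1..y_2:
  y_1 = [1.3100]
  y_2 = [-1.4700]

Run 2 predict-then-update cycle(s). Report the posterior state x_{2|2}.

x_post = [0.2395]

step 1: x^-=[1.9500]  P^-=[0.6600]  H_jac=[3.9000]  S=[10.2886]  K=[0.2502]  nu=[-2.4925]  x^+=[1.3264]  P^+=[0.0160]
step 2: x^-=[1.3264]  P^-=[0.2960]  H_jac=[2.6529]  S=[2.3334]  K=[0.3366]  nu=[-3.2294]  x^+=[0.2395]  P^+=[0.0317]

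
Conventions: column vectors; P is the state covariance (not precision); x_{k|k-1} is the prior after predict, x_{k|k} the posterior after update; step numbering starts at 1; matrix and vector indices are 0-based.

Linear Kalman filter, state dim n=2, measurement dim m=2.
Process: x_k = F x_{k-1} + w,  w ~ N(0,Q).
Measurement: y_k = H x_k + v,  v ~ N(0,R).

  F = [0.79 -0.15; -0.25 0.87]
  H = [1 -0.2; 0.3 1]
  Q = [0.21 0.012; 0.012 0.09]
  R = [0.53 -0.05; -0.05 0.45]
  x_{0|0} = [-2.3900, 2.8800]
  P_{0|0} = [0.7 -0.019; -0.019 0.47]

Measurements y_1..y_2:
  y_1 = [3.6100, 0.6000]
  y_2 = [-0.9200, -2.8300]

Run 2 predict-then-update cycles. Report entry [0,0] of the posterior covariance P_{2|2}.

P_post[0,0] = 0.2166

step 1: x^-=[-2.3201, 3.1031]  P^-=[0.6619 -0.2014; -0.2014 0.4978]  S=[1.2924 -0.1402; -0.1402 0.8865]  K=[0.5525 0.0843; -0.1824 0.4645]  nu=[6.5507, -1.8071]  x^+=[1.1468, 1.0687]  P^+=[0.2742 -0.0720; -0.0720 0.2397]
step 2: x^-=[0.7457, 0.6431]  P^-=[0.4036 -0.1256; -0.1256 0.3199]  S=[0.9966 -0.1110; -0.1110 0.7309]  K=[0.4369 0.0601; -0.1498 0.3634]  nu=[-1.5371, -3.6968]  x^+=[-0.1481, -0.4701]  P^+=[0.2166 -0.0598; -0.0598 0.1889]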